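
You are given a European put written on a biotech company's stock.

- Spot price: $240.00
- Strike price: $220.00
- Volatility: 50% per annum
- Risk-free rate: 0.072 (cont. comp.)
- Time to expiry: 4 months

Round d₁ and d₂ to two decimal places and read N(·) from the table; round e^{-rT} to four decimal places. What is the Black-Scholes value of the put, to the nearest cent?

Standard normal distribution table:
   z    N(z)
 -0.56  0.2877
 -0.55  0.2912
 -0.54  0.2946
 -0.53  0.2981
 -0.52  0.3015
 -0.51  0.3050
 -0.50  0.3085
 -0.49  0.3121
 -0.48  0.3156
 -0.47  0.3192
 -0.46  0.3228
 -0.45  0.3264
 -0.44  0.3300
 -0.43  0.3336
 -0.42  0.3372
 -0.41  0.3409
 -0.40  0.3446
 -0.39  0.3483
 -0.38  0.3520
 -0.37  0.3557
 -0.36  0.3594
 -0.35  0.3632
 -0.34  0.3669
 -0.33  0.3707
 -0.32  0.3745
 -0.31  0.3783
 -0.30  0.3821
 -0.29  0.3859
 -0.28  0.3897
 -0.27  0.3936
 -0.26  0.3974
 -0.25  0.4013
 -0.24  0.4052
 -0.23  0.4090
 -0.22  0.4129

σ√T = 0.5 × 0.5774 = 0.2887
d₁ = [ln(240/220) + (0.072 + 0.5²/2)·0.3333] / 0.2887 = [0.0870 + 0.0657] / 0.2887 = 0.5289 ≈ 0.53
d₂ = d₁ − σ√T = 0.5289 − 0.2887 = 0.2402 ≈ 0.24
exp(−rT) = exp(−0.072·0.3333) = 0.9763
N(−d₂) = N(-0.24) = 0.4052;  N(−d₁) = N(-0.53) = 0.2981
P = 220·0.9763·0.4052 − 240·0.2981 = 87.0313 − 71.5440 = 15.4873

$15.49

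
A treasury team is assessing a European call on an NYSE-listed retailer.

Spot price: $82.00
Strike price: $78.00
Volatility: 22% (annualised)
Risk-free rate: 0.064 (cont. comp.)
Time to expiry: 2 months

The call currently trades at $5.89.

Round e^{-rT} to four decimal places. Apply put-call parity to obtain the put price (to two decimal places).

$1.06

e^(−rT) = e^(−0.064·0.1667) = 0.9894
Put-call parity: C − P = S − K·e^(−rT) = 82 − 78·0.9894 = 82 − 77.1732 = 4.8268
P = C − (C − P) = 5.89 − (4.8268) = 1.0632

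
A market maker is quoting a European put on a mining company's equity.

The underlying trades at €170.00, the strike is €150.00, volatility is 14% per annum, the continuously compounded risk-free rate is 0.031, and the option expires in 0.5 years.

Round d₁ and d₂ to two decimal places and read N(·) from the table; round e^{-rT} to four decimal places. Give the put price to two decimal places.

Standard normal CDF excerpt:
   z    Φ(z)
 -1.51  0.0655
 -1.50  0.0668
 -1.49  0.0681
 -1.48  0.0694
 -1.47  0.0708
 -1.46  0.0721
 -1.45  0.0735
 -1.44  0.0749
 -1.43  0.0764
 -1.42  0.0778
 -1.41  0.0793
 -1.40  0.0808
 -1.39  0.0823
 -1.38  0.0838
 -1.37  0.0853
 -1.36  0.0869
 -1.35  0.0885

€0.56

T = 0.5;  σ√T = 0.0990
d₁ = [ln(170/150) + (0.031 + 0.14²/2)·0.5] / 0.0990 = [0.1252 + 0.0204] / 0.0990 = 1.4704 which rounds to 1.47
d₂ = d₁ − σ√T = 1.4704 − 0.0990 = 1.3714 which rounds to 1.37
e^(−rT) = e^(−0.031·0.5) = 0.9846
P = 150·0.9846·N(-1.37) − 170·N(-1.47) = 150·0.9846·0.0853 − 170·0.0708 = 12.5980 − 12.0360 = 0.5620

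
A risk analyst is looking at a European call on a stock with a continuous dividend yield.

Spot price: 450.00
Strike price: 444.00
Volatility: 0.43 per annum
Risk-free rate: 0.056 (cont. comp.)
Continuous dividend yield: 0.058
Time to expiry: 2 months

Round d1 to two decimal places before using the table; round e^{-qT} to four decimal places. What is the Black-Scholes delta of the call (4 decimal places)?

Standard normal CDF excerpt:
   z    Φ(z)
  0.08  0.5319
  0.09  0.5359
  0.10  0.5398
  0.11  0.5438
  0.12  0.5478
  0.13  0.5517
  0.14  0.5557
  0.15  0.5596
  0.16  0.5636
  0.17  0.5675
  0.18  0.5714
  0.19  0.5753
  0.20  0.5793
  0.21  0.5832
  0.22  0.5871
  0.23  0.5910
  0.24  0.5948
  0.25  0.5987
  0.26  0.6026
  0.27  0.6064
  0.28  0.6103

0.5582

σ√T = 0.43 × 0.4082 = 0.1755
ln(S/K) + (r − q + σ²/2)T = ln(450/444) + (0.056 − 0.058 + 0.43²/2)·0.1667 = 0.0134 + 0.0151 = 0.0285
d₁ = 0.0285 / 0.1755 = 0.1623 which rounds to 0.16
N(d₁) = N(0.16) = 0.5636
Δ_call = exp(−qT)·N(d₁) = 0.9904·0.5636 = 0.5582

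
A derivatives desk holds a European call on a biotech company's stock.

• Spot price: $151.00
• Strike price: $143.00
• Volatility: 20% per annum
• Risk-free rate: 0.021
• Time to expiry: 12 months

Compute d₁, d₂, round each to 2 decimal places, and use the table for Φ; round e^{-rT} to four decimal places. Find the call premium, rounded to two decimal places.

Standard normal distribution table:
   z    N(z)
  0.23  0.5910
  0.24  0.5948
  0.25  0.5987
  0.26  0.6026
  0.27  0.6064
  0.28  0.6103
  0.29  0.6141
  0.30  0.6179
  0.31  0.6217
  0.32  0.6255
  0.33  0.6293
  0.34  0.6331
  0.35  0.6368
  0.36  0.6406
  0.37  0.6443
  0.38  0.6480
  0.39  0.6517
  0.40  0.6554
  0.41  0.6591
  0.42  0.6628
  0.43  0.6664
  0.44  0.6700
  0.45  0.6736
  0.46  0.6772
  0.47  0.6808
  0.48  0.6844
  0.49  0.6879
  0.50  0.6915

$17.89

T = 1;  σ√T = 0.2000
d₁ = [ln(151/143) + (0.021 + ½·0.2²)·1] / (σ√T) = (0.0544 + 0.0410) / 0.2000 = 0.4772 ≈ 0.48
d₂ = 0.4772 − 0.2000 = 0.2772 ≈ 0.28
e^(−rT) = e^(−0.021·1) = 0.9792
N(d₁) = N(0.48) = 0.6844;  N(d₂) = N(0.28) = 0.6103
C = 151·0.6844 − 143·0.9792·0.6103 = 103.3444 − 85.4576 = 17.8868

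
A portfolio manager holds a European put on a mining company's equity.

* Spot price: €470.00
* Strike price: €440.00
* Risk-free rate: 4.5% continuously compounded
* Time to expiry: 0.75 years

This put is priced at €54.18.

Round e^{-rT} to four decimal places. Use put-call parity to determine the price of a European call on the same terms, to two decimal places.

€98.79

exp(−rT) = exp(−0.045·0.75) = 0.9668
Put-call parity: C − P = S − K·e^(−rT) = 470 − 440·0.9668 = 470 − 425.3920 = 44.6080
C = P + (C − P) = 54.18 + (44.6080) = 98.7880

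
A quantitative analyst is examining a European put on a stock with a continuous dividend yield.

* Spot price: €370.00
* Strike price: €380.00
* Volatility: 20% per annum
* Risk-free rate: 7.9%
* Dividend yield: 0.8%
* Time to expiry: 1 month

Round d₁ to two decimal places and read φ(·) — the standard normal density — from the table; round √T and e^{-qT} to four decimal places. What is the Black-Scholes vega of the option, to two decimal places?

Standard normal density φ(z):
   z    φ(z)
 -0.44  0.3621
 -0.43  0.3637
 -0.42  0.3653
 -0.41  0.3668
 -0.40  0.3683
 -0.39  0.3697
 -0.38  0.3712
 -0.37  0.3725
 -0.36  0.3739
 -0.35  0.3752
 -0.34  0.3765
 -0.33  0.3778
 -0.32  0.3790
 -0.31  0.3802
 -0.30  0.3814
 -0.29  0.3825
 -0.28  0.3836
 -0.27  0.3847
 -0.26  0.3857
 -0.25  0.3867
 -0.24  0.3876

T = 0.08333;  σ√T = 0.0577
ln(S/K) + (r − q + σ²/2)T = ln(370/380) + (0.079 − 0.008 + 0.2²/2)·0.08333 = -0.0267 + 0.0076 = -0.0191
d₁ = -0.0191 / 0.0577 = -0.3306 ⇒ -0.33
√T = √0.08333 = 0.2887
φ(d₁) = φ(-0.33) = 0.3778
exp(−qT) = exp(−0.008·0.08333) = 0.9993
vega = S·exp(−qT)·φ(d₁)·√T = 370·0.9993·0.3778·0.2887 = 40.3280
(Call and put vega coincide under Black-Scholes.)

40.33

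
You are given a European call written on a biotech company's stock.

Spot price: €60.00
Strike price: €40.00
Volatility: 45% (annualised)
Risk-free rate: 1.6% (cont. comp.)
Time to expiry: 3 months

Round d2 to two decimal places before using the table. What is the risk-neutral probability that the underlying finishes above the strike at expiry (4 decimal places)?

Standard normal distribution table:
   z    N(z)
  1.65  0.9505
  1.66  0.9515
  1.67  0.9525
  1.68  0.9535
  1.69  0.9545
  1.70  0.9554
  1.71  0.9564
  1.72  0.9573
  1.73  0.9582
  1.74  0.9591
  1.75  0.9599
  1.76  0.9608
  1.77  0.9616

T = 0.25;  σ√T = 0.2250
d₁ = [ln(60/40) + (0.016 + ½·0.45²)·0.25] / (σ√T) = (0.4055 + 0.0293) / 0.2250 = 1.9323 which rounds to 1.93
d₂ = 1.9323 − 0.2250 = 1.7073 which rounds to 1.71
Pr(exercise) under Q = N(d₂) = 0.9564

0.9564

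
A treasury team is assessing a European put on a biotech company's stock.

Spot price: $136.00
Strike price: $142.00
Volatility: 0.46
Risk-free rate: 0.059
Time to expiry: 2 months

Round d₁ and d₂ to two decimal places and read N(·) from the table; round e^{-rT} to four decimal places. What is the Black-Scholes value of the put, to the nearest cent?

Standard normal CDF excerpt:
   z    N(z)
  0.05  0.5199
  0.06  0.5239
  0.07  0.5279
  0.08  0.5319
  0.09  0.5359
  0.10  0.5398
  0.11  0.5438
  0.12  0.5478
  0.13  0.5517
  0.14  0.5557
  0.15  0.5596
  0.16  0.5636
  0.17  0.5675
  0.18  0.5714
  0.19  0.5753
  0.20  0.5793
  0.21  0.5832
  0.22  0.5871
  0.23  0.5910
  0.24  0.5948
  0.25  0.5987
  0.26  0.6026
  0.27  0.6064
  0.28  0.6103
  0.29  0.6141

$12.93

σ√T = 0.46 × 0.4082 = 0.1878
d₁ = [ln(136/142) + (0.059 + ½·0.46²)·0.1667] / (σ√T) = (-0.0432 + 0.0275) / 0.1878 = -0.0836 → -0.08
d₂ = -0.0836 − 0.1878 = -0.2714 → -0.27
e^(−rT) = e^(−0.059·0.1667) = 0.9902
P = 142·0.9902·N(0.27) − 136·N(0.08) = 142·0.9902·0.6064 − 136·0.5319 = 85.2649 − 72.3384 = 12.9265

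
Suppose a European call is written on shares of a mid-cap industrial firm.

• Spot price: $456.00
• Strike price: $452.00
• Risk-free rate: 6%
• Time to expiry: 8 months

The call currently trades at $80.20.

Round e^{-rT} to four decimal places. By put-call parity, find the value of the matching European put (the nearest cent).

e^(−rT) = e^(−0.06·0.6667) = 0.9608
Put-call parity: C − P = S − K·e^(−rT) = 456 − 452·0.9608 = 456 − 434.2816 = 21.7184
P = C − (C − P) = 80.20 − (21.7184) = 58.4816

$58.48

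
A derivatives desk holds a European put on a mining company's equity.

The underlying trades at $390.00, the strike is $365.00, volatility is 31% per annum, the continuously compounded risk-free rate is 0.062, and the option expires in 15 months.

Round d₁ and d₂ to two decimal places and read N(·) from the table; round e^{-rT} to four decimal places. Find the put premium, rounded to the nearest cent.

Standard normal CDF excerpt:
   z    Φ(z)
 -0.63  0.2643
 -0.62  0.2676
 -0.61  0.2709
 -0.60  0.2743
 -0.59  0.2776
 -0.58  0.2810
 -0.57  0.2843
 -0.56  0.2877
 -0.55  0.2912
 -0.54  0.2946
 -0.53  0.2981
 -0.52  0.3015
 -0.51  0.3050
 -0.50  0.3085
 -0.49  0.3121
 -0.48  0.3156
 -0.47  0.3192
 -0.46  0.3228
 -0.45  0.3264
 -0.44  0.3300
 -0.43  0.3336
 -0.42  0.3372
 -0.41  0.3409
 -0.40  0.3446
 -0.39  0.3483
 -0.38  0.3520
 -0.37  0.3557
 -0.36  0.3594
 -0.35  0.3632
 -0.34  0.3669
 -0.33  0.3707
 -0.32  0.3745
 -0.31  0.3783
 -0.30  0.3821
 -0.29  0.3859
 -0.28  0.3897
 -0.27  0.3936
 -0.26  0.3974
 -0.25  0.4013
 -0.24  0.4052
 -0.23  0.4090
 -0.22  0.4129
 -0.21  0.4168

σ√T = 0.31 × 1.1180 = 0.3466
ln(S/K) + (r + σ²/2)T = ln(390/365) + (0.062 + 0.31²/2)·1.25 = 0.0662 + 0.1376 = 0.2038
d₁ = 0.2038 / 0.3466 = 0.5880 → 0.59
d₂ = d₁ − σ√T = 0.5880 − 0.3466 = 0.2415 → 0.24
exp(−rT) = exp(−0.062·1.25) = 0.9254
N(−d₂) = N(-0.24) = 0.4052;  N(−d₁) = N(-0.59) = 0.2776
P = 365·0.9254·0.4052 − 390·0.2776 = 136.8648 − 108.2640 = 28.6008

$28.60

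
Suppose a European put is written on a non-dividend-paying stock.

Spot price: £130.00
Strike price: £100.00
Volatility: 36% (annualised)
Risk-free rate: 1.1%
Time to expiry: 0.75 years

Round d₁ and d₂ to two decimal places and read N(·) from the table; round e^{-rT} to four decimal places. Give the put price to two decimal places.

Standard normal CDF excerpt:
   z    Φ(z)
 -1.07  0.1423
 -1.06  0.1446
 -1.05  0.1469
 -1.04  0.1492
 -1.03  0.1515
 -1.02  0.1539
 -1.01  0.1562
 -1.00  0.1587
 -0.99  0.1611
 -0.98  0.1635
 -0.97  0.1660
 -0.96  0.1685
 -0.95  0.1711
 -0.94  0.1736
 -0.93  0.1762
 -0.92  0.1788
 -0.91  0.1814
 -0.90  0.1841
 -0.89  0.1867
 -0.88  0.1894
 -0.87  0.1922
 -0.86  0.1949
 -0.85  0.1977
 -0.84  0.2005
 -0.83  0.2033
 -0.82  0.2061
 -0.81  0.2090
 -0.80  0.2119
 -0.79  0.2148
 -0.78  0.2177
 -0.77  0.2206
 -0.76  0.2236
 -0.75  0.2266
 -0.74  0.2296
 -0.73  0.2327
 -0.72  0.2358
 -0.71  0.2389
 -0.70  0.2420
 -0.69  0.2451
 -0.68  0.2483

σ√T = 0.36·√0.75 = 0.3118
d₁ = [ln(130/100) + (0.011 + 0.36²/2)·0.75] / 0.3118 = [0.2624 + 0.0568] / 0.3118 = 1.0239 ⇒ 1.02
d₂ = d₁ − σ√T = 1.0239 − 0.3118 = 0.7121 ⇒ 0.71
exp(−rT) = exp(−0.011·0.75) = 0.9918
N(−d₂) = N(-0.71) = 0.2389;  N(−d₁) = N(-1.02) = 0.1539
P = 100·0.9918·0.2389 − 130·0.1539 = 23.6941 − 20.0070 = 3.6871

£3.69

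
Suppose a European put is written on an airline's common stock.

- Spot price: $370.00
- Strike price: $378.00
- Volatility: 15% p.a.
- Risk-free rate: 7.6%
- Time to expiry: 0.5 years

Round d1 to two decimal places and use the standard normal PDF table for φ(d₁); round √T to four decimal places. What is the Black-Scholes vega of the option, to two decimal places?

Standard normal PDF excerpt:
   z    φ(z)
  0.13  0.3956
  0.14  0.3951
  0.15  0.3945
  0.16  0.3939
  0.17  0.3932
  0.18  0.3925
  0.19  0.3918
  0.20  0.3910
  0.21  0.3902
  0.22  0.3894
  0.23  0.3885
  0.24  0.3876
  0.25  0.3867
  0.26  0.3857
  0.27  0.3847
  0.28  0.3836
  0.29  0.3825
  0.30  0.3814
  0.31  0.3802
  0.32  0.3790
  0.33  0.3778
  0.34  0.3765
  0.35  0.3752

102.09

σ√T = 0.15 × 0.7071 = 0.1061
ln(S/K) + (r + σ²/2)T = ln(370/378) + (0.076 + 0.15²/2)·0.5 = -0.0214 + 0.0436 = 0.0222
d₁ = 0.0222 / 0.1061 = 0.2096 → 0.21
√T = √0.5 = 0.7071
φ(d₁) = φ(0.21) = 0.3902
vega = S·φ(d₁)·√T = 370·0.3902·0.7071 = 102.0869
(Vega is the same for a European call and put with the same parameters.)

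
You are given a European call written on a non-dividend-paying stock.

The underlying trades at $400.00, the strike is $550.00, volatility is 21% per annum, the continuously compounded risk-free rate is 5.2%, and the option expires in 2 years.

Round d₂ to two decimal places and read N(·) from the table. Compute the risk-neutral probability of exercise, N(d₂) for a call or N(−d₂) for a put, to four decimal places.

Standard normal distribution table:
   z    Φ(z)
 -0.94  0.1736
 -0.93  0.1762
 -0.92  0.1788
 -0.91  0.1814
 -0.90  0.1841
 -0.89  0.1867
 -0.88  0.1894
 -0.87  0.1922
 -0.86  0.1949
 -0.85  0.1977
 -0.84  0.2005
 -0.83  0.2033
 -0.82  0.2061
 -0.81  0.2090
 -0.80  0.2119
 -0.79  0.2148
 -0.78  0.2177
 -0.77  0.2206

σ√T = 0.21 × 1.4142 = 0.2970
d₁ = [ln(400/550) + (0.052 + 0.21²/2)·2] / 0.2970 = [-0.3185 + 0.1481] / 0.2970 = -0.5736 → -0.57
d₂ = d₁ − σ√T = -0.5736 − 0.2970 = -0.8706 → -0.87
Risk-neutral Pr[S_T > K] = N(d₂) = N(-0.87) = 0.1922

0.1922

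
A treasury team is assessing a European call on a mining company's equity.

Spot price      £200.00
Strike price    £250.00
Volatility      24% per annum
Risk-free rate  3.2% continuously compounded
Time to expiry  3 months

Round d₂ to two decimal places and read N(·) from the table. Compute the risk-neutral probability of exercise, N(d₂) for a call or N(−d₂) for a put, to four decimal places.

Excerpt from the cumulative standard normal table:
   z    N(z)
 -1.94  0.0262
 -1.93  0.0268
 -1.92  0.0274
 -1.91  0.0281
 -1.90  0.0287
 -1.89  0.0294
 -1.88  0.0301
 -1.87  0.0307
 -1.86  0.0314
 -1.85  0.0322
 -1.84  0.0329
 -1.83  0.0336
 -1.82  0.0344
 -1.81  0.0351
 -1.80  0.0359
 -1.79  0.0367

σ√T = 0.24·√0.25 = 0.1200
d₁ = [ln(200/250) + (0.032 + 0.24²/2)·0.25] / 0.1200 = [-0.2231 + 0.0152] / 0.1200 = -1.7329 ⇒ -1.73
d₂ = d₁ − σ√T = -1.7329 − 0.1200 = -1.8529 ⇒ -1.85
Risk-neutral Pr[S_T > K] = N(d₂) = N(-1.85) = 0.0322

0.0322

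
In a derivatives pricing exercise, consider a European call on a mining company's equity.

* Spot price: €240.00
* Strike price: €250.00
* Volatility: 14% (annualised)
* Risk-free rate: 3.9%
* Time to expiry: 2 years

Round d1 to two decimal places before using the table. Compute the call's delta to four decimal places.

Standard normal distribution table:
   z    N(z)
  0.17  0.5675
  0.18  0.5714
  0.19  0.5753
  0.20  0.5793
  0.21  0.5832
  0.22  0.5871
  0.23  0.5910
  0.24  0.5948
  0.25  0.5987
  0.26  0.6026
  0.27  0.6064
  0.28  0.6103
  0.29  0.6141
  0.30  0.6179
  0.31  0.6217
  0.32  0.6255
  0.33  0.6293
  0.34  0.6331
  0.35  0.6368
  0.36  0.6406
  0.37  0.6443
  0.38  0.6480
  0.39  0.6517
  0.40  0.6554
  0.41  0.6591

0.6141

T = 2;  σ√T = 0.1980
d₁ = [ln(240/250) + (0.039 + 0.14²/2)·2] / 0.1980 = [-0.0408 + 0.0976] / 0.1980 = 0.2868 which rounds to 0.29
N(d₁) = N(0.29) = 0.6141
Δ_call = N(d₁) = 0.6141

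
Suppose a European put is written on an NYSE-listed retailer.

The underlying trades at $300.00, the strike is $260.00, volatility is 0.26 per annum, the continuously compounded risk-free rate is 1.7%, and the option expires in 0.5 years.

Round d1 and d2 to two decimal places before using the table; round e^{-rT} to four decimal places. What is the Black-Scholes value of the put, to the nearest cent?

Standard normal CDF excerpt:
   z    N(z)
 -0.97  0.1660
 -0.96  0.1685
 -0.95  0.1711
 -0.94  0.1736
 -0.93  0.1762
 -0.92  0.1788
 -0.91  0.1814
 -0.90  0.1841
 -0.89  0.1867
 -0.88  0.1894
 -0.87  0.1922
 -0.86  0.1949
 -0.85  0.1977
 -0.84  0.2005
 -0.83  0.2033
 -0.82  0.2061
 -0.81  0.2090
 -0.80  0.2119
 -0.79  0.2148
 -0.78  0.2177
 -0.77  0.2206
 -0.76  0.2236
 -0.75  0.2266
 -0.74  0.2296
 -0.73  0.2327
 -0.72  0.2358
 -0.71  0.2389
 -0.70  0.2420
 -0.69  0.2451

T = 0.5;  σ√T = 0.1838
d₁ = [ln(300/260) + (0.017 + 0.26²/2)·0.5] / 0.1838 = [0.1431 + 0.0254] / 0.1838 = 0.9165 ⇒ 0.92
d₂ = d₁ − σ√T = 0.9165 − 0.1838 = 0.7327 ⇒ 0.73
e^(−rT) = e^(−0.017·0.5) = 0.9915
N(−d₂) = N(-0.73) = 0.2327;  N(−d₁) = N(-0.92) = 0.1788
P = 260·0.9915·0.2327 − 300·0.1788 = 59.9877 − 53.6400 = 6.3477

$6.35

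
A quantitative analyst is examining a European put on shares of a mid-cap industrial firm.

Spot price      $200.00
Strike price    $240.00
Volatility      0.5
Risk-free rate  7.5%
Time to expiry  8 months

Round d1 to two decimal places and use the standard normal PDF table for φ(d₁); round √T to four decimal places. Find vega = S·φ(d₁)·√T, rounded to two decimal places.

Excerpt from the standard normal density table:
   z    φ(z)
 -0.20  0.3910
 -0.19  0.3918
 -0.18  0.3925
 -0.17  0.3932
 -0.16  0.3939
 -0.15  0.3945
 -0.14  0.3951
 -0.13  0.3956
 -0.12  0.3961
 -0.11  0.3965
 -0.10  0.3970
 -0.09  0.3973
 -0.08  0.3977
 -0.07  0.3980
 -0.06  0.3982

64.68

σ√T = 0.5·√0.6667 = 0.4082
d₁ = [ln(200/240) + (0.075 + 0.5²/2)·0.6667] / 0.4082 = [-0.1823 + 0.1333] / 0.4082 = -0.1200 ⇒ -0.12
√T = √0.6667 = 0.8165
φ(d₁) = φ(-0.12) = 0.3961
vega = S·φ(d₁)·√T = 200·0.3961·0.8165 = 64.6831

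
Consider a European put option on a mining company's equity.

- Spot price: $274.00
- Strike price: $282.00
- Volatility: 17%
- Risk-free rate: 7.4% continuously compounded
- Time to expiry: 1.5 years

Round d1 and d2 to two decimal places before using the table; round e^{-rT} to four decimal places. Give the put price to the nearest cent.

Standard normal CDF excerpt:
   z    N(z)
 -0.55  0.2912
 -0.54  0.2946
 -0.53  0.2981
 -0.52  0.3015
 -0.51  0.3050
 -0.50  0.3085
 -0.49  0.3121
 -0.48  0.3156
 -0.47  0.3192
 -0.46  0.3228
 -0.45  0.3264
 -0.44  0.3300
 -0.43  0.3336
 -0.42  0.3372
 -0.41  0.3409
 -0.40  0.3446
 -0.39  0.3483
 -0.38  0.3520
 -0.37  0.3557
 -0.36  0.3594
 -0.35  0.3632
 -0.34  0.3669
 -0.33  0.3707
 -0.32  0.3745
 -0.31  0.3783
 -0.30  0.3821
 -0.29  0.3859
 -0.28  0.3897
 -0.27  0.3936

T = 1.5;  σ√T = 0.2082
d₁ = [ln(274/282) + (0.074 + ½·0.17²)·1.5] / (σ√T) = (-0.0288 + 0.1327) / 0.2082 = 0.4990 ≈ 0.50
d₂ = 0.4990 − 0.2082 = 0.2908 ≈ 0.29
exp(−rT) = exp(−0.074·1.5) = 0.8949
N(−d₂) = N(-0.29) = 0.3859;  N(−d₁) = N(-0.50) = 0.3085
P = 282·0.8949·0.3859 − 274·0.3085 = 97.3864 − 84.5290 = 12.8574

$12.86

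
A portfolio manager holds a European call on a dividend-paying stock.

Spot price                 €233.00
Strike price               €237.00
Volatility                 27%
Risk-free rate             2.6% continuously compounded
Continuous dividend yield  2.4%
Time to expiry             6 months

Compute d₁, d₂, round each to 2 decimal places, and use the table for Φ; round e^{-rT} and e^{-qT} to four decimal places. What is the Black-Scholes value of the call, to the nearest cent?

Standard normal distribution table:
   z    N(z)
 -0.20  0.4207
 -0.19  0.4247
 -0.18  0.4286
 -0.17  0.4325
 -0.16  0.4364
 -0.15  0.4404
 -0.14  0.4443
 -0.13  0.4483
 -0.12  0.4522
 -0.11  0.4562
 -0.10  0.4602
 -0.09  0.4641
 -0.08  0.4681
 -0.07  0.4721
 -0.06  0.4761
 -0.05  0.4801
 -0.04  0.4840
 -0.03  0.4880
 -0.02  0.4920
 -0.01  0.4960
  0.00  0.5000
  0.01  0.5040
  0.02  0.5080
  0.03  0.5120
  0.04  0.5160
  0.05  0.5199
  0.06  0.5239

€15.77

σ√T = 0.27·√0.5 = 0.1909
d₁ = [ln(233/237) + (0.026 − 0.024 + 0.27²/2)·0.5] / 0.1909 = [-0.0170 + 0.0192] / 0.1909 = 0.0115 which rounds to 0.01
d₂ = d₁ − σ√T = 0.0115 − 0.1909 = -0.1794 which rounds to -0.18
e^(−qT) = e^(−0.024·0.5) = 0.9881;  e^(−rT) = e^(−0.026·0.5) = 0.9871
C = 233·0.9881·N(0.01) − 237·0.9871·N(-0.18) = 233·0.9881·0.5040 − 237·0.9871·0.4286 = 116.0346 − 100.2678 = 15.7667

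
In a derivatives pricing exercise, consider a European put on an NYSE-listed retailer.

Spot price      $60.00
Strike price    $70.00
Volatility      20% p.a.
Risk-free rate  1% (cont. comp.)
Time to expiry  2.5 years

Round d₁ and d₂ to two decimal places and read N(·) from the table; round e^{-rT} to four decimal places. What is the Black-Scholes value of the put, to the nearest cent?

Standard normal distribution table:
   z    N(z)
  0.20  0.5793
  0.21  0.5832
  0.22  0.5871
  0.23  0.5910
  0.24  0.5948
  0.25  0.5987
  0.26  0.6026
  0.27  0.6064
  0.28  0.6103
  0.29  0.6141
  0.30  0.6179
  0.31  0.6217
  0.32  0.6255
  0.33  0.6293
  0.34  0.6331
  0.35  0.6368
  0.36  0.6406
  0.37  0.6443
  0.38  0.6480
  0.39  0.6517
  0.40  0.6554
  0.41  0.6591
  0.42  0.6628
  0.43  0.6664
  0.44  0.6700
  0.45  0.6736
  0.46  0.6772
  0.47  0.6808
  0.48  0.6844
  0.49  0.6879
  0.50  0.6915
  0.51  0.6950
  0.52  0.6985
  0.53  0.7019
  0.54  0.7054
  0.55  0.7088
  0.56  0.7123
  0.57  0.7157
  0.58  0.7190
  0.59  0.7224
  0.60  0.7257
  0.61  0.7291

$12.94

T = 2.5;  σ√T = 0.3162
d₁ = [ln(60/70) + (0.01 + ½·0.2²)·2.5] / (σ√T) = (-0.1542 + 0.0750) / 0.3162 = -0.2503 which rounds to -0.25
d₂ = -0.2503 − 0.3162 = -0.5665 which rounds to -0.57
exp(−rT) = exp(−0.01·2.5) = 0.9753
N(−d₂) = N(0.57) = 0.7157;  N(−d₁) = N(0.25) = 0.5987
P = 70·0.9753·0.7157 − 60·0.5987 = 48.8616 − 35.9220 = 12.9396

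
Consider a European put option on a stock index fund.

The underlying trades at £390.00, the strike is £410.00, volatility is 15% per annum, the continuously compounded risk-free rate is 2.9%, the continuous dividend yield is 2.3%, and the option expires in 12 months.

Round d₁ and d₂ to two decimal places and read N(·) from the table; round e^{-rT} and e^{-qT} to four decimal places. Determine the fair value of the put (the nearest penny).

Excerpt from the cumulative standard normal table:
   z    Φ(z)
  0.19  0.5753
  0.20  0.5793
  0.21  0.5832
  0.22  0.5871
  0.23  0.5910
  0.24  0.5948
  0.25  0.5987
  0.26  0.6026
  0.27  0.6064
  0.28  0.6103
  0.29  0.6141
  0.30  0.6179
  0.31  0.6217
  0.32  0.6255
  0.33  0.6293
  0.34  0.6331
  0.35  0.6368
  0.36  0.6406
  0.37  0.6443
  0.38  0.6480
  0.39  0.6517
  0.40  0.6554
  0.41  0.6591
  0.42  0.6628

σ√T = 0.15 × 1.0000 = 0.1500
d₁ = [ln(390/410) + (0.029 − 0.023 + 0.15²/2)·1] / 0.1500 = [-0.0500 + 0.0173] / 0.1500 = -0.2184 → -0.22
d₂ = d₁ − σ√T = -0.2184 − 0.1500 = -0.3684 → -0.37
exp(−qT) = exp(−0.023·1) = 0.9773;  exp(−rT) = exp(−0.029·1) = 0.9714
P = 410·0.9714·N(0.37) − 390·0.9773·N(0.22) = 410·0.9714·0.6443 − 390·0.9773·0.5871 = 256.6079 − 223.7714 = 32.8365

£32.84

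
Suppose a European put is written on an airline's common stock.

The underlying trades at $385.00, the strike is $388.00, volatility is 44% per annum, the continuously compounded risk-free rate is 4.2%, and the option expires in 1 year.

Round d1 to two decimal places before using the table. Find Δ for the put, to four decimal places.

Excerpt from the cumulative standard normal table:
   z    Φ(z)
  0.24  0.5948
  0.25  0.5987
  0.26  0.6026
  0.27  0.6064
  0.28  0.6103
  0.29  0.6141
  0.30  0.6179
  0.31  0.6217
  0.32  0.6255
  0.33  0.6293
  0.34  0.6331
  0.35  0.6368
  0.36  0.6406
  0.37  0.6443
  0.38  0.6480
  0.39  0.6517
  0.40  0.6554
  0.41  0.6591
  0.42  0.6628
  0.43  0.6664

-0.3821

T = 1;  σ√T = 0.4400
d₁ = [ln(385/388) + (0.042 + ½·0.44²)·1] / (σ√T) = (-0.0078 + 0.1388) / 0.4400 = 0.2978 which rounds to 0.30
N(d₁) = N(0.30) = 0.6179
Δ_put = N(d₁) − 1 = 0.6179 − 1 = -0.3821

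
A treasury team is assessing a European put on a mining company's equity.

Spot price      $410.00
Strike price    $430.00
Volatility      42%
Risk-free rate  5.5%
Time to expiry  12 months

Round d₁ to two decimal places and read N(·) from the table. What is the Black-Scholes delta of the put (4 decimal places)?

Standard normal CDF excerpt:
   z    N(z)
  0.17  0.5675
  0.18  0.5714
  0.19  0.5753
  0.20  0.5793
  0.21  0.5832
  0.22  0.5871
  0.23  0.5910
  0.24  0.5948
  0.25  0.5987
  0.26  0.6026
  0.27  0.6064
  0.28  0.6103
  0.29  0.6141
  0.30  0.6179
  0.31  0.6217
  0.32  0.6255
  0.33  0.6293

σ√T = 0.42 × 1.0000 = 0.4200
d₁ = [ln(410/430) + (0.055 + 0.42²/2)·1] / 0.4200 = [-0.0476 + 0.1432] / 0.4200 = 0.2276 ⇒ 0.23
N(d₁) = N(0.23) = 0.5910
Δ_put = N(d₁) − 1 = 0.5910 − 1 = -0.4090

-0.4090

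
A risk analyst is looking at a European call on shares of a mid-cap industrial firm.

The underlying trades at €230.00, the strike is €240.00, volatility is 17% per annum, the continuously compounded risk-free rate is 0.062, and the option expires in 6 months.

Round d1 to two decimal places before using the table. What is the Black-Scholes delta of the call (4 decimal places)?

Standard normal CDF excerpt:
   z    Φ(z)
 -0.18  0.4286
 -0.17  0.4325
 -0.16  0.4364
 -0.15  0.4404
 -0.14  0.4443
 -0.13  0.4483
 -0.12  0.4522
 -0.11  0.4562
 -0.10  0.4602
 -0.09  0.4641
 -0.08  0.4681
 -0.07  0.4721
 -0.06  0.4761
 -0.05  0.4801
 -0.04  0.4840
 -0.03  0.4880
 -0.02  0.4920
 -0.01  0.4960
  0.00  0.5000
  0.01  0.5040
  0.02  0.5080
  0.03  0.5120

0.4840

T = 0.5;  σ√T = 0.1202
d₁ = [ln(230/240) + (0.062 + 0.17²/2)·0.5] / 0.1202 = [-0.0426 + 0.0382] / 0.1202 = -0.0361 ≈ -0.04
N(d₁) = N(-0.04) = 0.4840
Δ_call = N(d₁) = 0.4840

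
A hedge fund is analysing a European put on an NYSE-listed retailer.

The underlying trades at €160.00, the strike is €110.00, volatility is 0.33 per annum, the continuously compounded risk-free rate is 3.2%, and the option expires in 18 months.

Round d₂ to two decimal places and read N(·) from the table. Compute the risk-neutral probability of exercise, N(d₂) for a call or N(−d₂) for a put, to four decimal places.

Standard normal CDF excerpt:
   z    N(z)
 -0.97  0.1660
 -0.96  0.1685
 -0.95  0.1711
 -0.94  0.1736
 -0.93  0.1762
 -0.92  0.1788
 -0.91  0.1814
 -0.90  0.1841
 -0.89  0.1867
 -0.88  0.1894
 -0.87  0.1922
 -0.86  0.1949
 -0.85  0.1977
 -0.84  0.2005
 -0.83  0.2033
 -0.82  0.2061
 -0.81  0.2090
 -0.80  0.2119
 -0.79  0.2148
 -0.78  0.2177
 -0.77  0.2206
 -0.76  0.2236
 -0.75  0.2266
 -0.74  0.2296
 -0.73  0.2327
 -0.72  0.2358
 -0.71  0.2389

0.2005

σ√T = 0.33 × 1.2247 = 0.4042
d₁ = [ln(160/110) + (0.032 + 0.33²/2)·1.5] / 0.4042 = [0.3747 + 0.1297] / 0.4042 = 1.2479 → 1.25
d₂ = d₁ − σ√T = 1.2479 − 0.4042 = 0.8438 → 0.84
Risk-neutral Pr[S_T < K] = N(−d₂) = N(-0.84) = 0.2005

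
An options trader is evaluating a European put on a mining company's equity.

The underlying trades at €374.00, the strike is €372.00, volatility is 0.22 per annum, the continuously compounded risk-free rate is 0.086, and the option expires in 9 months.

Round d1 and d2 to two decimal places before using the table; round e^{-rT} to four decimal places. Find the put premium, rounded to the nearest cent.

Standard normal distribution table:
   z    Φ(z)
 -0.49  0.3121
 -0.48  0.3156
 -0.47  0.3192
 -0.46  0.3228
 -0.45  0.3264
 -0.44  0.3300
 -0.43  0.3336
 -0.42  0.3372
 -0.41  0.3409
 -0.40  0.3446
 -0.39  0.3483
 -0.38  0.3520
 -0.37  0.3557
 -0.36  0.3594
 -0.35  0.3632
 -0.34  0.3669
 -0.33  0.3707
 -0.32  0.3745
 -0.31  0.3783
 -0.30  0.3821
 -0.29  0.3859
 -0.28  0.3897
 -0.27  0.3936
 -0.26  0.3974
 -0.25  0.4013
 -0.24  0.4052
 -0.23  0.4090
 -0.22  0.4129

σ√T = 0.22 × 0.8660 = 0.1905
ln(S/K) + (r + σ²/2)T = ln(374/372) + (0.086 + 0.22²/2)·0.75 = 0.0054 + 0.0827 = 0.0880
d₁ = 0.0880 / 0.1905 = 0.4619 → 0.46
d₂ = d₁ − σ√T = 0.4619 − 0.1905 = 0.2714 → 0.27
exp(−rT) = exp(−0.086·0.75) = 0.9375
N(−d₂) = N(-0.27) = 0.3936;  N(−d₁) = N(-0.46) = 0.3228
P = 372·0.9375·0.3936 − 374·0.3228 = 137.2680 − 120.7272 = 16.5408

€16.54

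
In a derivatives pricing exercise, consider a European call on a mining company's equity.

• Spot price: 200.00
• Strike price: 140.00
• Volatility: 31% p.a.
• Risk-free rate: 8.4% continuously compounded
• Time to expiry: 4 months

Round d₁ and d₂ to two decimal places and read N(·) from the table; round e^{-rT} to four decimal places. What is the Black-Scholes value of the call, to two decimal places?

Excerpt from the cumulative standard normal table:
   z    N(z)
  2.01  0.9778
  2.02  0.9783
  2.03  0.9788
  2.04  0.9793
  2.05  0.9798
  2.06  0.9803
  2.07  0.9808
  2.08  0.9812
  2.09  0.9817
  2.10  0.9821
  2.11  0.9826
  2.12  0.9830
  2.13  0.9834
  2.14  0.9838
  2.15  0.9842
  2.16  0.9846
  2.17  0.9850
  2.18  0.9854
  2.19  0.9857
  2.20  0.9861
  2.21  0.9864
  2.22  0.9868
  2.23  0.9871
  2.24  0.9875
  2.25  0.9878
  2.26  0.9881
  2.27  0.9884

σ√T = 0.31 × 0.5774 = 0.1790
d₁ = [ln(200/140) + (0.084 + 0.31²/2)·0.3333] / 0.1790 = [0.3567 + 0.0440] / 0.1790 = 2.2388 ≈ 2.24
d₂ = d₁ − σ√T = 2.2388 − 0.1790 = 2.0598 ≈ 2.06
e^(−rT) = e^(−0.084·0.3333) = 0.9724
N(d₁) = N(2.24) = 0.9875;  N(d₂) = N(2.06) = 0.9803
C = 200·0.9875 − 140·0.9724·0.9803 = 197.5000 − 133.4541 = 64.0459

64.05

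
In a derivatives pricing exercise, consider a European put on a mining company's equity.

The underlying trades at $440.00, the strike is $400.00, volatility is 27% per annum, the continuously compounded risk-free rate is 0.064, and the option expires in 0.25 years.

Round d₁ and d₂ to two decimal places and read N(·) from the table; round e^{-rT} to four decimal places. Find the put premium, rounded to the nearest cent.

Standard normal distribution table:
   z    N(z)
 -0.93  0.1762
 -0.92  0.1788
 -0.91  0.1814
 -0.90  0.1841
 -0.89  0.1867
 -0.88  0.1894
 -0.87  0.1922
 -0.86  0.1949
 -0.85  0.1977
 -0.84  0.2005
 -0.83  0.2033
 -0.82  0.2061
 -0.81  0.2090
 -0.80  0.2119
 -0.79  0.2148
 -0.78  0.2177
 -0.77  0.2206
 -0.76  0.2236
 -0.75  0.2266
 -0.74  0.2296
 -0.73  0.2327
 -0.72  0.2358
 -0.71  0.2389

T = 0.25;  σ√T = 0.1350
d₁ = [ln(440/400) + (0.064 + ½·0.27²)·0.25] / (σ√T) = (0.0953 + 0.0251) / 0.1350 = 0.8920 ≈ 0.89
d₂ = 0.8920 − 0.1350 = 0.7570 ≈ 0.76
exp(−rT) = exp(−0.064·0.25) = 0.9841
N(−d₂) = N(-0.76) = 0.2236;  N(−d₁) = N(-0.89) = 0.1867
P = 400·0.9841·0.2236 − 440·0.1867 = 88.0179 − 82.1480 = 5.8699

$5.87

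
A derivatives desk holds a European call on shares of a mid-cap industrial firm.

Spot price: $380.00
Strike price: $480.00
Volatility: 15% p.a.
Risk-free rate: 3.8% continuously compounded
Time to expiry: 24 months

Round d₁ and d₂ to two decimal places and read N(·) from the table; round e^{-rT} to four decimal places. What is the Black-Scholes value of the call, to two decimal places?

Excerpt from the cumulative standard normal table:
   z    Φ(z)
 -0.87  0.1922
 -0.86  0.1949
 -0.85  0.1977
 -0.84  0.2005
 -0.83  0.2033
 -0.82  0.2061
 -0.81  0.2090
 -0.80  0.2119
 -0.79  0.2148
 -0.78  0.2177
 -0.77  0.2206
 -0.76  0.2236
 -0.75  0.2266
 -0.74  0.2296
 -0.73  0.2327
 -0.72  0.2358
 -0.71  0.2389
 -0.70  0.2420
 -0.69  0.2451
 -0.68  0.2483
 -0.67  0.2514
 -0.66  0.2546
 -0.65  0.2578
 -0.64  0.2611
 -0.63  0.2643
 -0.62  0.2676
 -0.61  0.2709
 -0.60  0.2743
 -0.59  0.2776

σ√T = 0.15·√2 = 0.2121
d₁ = [ln(380/480) + (0.038 + 0.15²/2)·2] / 0.2121 = [-0.2336 + 0.0985] / 0.2121 = -0.6369 which rounds to -0.64
d₂ = d₁ − σ√T = -0.6369 − 0.2121 = -0.8491 which rounds to -0.85
exp(−rT) = exp(−0.038·2) = 0.9268
C = 380·N(-0.64) − 480·0.9268·N(-0.85) = 380·0.2611 − 480·0.9268·0.1977 = 99.2180 − 87.9496 = 11.2684

$11.27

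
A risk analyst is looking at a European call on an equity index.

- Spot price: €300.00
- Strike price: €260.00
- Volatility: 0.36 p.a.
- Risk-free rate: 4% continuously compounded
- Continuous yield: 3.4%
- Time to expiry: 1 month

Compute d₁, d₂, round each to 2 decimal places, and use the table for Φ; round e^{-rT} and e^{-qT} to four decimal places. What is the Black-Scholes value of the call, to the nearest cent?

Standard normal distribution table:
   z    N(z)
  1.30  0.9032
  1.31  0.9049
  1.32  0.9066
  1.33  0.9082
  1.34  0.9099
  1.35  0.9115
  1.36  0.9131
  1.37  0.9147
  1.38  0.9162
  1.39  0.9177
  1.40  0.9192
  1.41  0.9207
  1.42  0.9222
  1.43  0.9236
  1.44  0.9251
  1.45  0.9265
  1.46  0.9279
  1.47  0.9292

σ√T = 0.36·√0.08333 = 0.1039
d₁ = [ln(300/260) + (0.04 − 0.034 + 0.36²/2)·0.08333] / 0.1039 = [0.1431 + 0.0059] / 0.1039 = 1.4338 which rounds to 1.43
d₂ = d₁ − σ√T = 1.4338 − 0.1039 = 1.3298 which rounds to 1.33
e^(−qT) = e^(−0.034·0.08333) = 0.9972;  e^(−rT) = e^(−0.04·0.08333) = 0.9967
N(d₁) = N(1.43) = 0.9236;  N(d₂) = N(1.33) = 0.9082
C = 300·0.9972·0.9236 − 260·0.9967·0.9082 = 276.3042 − 235.3528 = 40.9514

€40.95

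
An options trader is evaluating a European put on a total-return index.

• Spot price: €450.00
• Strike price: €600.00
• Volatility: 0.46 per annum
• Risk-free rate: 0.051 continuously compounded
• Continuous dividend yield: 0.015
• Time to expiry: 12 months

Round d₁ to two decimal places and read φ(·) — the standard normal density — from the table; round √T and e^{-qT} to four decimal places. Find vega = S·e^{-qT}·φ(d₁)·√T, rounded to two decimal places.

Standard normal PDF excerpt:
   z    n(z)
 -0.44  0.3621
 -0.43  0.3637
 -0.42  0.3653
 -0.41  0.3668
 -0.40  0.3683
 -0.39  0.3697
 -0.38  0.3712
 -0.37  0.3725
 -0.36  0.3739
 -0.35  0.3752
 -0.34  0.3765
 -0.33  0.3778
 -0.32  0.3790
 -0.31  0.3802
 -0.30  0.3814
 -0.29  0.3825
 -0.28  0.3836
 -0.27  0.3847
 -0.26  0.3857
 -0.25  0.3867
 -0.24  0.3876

168.01

σ√T = 0.46·√1 = 0.4600
d₁ = [ln(450/600) + (0.051 − 0.015 + 0.46²/2)·1] / 0.4600 = [-0.2877 + 0.1418] / 0.4600 = -0.3171 ⇒ -0.32
√T = √1 = 1.0000
φ(d₁) = φ(-0.32) = 0.3790
e^(−qT) = e^(−0.015·1) = 0.9851
vega = S·e^(−qT)·φ(d₁)·√T = 450·0.9851·0.3790·1.0000 = 168.0088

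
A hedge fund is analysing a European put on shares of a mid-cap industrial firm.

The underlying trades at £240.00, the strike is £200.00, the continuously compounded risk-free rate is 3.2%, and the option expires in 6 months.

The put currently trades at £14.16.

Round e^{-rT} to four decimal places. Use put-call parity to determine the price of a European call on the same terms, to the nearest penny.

£57.34

exp(−rT) = exp(−0.032·0.5) = 0.9841
Put-call parity: C − P = S − K·e^(−rT) = 240 − 200·0.9841 = 240 − 196.8200 = 43.1800
C = P + (C − P) = 14.16 + (43.1800) = 57.3400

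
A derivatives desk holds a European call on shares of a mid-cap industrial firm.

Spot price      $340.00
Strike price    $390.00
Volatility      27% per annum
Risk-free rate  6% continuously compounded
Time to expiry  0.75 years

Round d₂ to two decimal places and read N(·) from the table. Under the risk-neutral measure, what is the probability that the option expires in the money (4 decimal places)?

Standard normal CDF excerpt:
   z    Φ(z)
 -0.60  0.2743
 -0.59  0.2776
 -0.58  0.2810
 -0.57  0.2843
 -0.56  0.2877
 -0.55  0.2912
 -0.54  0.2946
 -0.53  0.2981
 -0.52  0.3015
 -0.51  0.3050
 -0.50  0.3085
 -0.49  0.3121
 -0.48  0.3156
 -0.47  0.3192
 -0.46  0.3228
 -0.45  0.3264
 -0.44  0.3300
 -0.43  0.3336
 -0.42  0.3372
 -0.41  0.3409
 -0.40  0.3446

T = 0.75;  σ√T = 0.2338
ln(S/K) + (r + σ²/2)T = ln(340/390) + (0.06 + 0.27²/2)·0.75 = -0.1372 + 0.0723 = -0.0649
d₁ = -0.0649 / 0.2338 = -0.2774 → -0.28
d₂ = d₁ − σ√T = -0.2774 − 0.2338 = -0.5112 → -0.51
Risk-neutral Pr[S_T > K] = N(d₂) = N(-0.51) = 0.3050

0.3050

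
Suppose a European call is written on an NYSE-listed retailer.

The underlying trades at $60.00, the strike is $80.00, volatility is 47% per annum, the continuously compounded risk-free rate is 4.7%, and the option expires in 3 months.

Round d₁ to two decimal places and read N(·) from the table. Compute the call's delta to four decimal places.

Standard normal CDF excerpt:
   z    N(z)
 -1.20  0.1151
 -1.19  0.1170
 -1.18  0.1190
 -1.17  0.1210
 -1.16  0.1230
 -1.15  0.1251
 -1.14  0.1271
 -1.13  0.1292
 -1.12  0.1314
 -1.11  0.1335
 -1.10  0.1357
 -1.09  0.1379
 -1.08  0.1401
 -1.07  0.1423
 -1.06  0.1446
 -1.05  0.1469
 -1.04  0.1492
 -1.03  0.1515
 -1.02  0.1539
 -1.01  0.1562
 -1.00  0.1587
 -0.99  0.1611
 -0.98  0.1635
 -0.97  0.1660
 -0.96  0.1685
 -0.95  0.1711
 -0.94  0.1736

0.1446

T = 0.25;  σ√T = 0.2350
d₁ = [ln(60/80) + (0.047 + 0.47²/2)·0.25] / 0.2350 = [-0.2877 + 0.0394] / 0.2350 = -1.0567 which rounds to -1.06
N(d₁) = N(-1.06) = 0.1446
Δ_call = N(d₁) = 0.1446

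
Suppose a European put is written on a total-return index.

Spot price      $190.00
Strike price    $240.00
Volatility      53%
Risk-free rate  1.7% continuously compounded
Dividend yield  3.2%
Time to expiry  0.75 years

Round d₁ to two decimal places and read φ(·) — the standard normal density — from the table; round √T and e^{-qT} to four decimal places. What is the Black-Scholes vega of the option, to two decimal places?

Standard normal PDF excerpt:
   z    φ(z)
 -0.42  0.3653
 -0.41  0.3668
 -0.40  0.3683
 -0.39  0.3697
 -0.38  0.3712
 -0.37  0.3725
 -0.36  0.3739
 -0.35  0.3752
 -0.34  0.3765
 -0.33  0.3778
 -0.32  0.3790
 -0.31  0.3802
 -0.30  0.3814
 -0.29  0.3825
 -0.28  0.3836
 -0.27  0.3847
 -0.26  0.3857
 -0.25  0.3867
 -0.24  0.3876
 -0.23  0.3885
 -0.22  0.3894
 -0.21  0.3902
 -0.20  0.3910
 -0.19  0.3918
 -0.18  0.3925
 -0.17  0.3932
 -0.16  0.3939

61.27

σ√T = 0.53 × 0.8660 = 0.4590
ln(S/K) + (r − q + σ²/2)T = ln(190/240) + (0.017 − 0.032 + 0.53²/2)·0.75 = -0.2336 + 0.0941 = -0.1395
d₁ = -0.1395 / 0.4590 = -0.3040 → -0.30
√T = √0.75 = 0.8660
φ(d₁) = φ(-0.30) = 0.3814
e^(−qT) = e^(−0.032·0.75) = 0.9763
vega = S·e^(−qT)·φ(d₁)·√T = 190·0.9763·0.3814·0.8660 = 61.2682
(The call has the same vega.)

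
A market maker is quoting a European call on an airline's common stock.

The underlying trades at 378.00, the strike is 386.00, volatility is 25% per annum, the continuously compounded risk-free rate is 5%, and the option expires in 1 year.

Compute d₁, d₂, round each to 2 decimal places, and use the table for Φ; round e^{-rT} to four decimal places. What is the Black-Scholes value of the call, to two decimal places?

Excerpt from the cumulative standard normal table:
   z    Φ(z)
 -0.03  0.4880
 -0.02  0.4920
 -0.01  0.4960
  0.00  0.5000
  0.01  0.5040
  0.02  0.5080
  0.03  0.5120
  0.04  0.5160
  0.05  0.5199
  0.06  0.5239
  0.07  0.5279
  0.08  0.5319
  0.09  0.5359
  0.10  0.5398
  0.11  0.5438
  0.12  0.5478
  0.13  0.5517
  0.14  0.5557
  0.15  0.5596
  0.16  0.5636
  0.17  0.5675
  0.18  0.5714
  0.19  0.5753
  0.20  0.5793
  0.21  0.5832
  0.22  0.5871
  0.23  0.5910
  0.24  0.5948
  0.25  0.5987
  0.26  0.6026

42.72

σ√T = 0.25·√1 = 0.2500
d₁ = [ln(378/386) + (0.05 + ½·0.25²)·1] / (σ√T) = (-0.0209 + 0.0813) / 0.2500 = 0.2412 → 0.24
d₂ = 0.2412 − 0.2500 = -0.0088 → -0.01
exp(−rT) = exp(−0.05·1) = 0.9512
C = 378·N(0.24) − 386·0.9512·N(-0.01) = 378·0.5948 − 386·0.9512·0.4960 = 224.8344 − 182.1129 = 42.7215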